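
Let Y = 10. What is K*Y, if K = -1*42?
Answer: -420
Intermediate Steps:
K = -42
K*Y = -42*10 = -420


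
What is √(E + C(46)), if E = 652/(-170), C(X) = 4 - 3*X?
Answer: 2*I*√248965/85 ≈ 11.74*I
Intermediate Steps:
E = -326/85 (E = 652*(-1/170) = -326/85 ≈ -3.8353)
√(E + C(46)) = √(-326/85 + (4 - 3*46)) = √(-326/85 + (4 - 138)) = √(-326/85 - 134) = √(-11716/85) = 2*I*√248965/85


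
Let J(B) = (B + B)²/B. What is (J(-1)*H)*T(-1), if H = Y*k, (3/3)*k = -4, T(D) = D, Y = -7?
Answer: 112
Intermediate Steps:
k = -4
J(B) = 4*B (J(B) = (2*B)²/B = (4*B²)/B = 4*B)
H = 28 (H = -7*(-4) = 28)
(J(-1)*H)*T(-1) = ((4*(-1))*28)*(-1) = -4*28*(-1) = -112*(-1) = 112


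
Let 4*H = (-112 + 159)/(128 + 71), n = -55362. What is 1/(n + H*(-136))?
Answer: -199/11018636 ≈ -1.8060e-5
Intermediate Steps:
H = 47/796 (H = ((-112 + 159)/(128 + 71))/4 = (47/199)/4 = (47*(1/199))/4 = (¼)*(47/199) = 47/796 ≈ 0.059045)
1/(n + H*(-136)) = 1/(-55362 + (47/796)*(-136)) = 1/(-55362 - 1598/199) = 1/(-11018636/199) = -199/11018636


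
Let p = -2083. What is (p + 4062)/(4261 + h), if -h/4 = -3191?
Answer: 1979/17025 ≈ 0.11624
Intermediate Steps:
h = 12764 (h = -4*(-3191) = 12764)
(p + 4062)/(4261 + h) = (-2083 + 4062)/(4261 + 12764) = 1979/17025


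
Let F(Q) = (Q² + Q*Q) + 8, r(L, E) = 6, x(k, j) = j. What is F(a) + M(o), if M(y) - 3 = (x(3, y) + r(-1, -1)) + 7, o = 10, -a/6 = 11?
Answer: 8746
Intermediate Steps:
a = -66 (a = -6*11 = -66)
F(Q) = 8 + 2*Q² (F(Q) = (Q² + Q²) + 8 = 2*Q² + 8 = 8 + 2*Q²)
M(y) = 16 + y (M(y) = 3 + ((y + 6) + 7) = 3 + ((6 + y) + 7) = 3 + (13 + y) = 16 + y)
F(a) + M(o) = (8 + 2*(-66)²) + (16 + 10) = (8 + 2*4356) + 26 = (8 + 8712) + 26 = 8720 + 26 = 8746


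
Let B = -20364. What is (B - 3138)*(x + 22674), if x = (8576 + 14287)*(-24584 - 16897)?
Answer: 22288296296358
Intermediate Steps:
x = -948380103 (x = 22863*(-41481) = -948380103)
(B - 3138)*(x + 22674) = (-20364 - 3138)*(-948380103 + 22674) = -23502*(-948357429) = 22288296296358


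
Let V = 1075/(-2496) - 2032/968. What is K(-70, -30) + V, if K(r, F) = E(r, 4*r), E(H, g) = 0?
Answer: -764059/302016 ≈ -2.5299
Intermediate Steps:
K(r, F) = 0
V = -764059/302016 (V = 1075*(-1/2496) - 2032*1/968 = -1075/2496 - 254/121 = -764059/302016 ≈ -2.5299)
K(-70, -30) + V = 0 - 764059/302016 = -764059/302016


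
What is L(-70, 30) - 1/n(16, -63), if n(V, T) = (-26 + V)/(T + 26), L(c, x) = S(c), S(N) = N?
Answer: -737/10 ≈ -73.700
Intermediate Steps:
L(c, x) = c
n(V, T) = (-26 + V)/(26 + T)
L(-70, 30) - 1/n(16, -63) = -70 - 1/((-26 + 16)/(26 - 63)) = -70 - 1/(-10/(-37)) = -70 - 1/((-1/37*(-10))) = -70 - 1/10/37 = -70 - 1*37/10 = -70 - 37/10 = -737/10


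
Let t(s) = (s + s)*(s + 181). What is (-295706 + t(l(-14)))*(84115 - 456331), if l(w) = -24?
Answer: 112871524272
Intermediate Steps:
t(s) = 2*s*(181 + s) (t(s) = (2*s)*(181 + s) = 2*s*(181 + s))
(-295706 + t(l(-14)))*(84115 - 456331) = (-295706 + 2*(-24)*(181 - 24))*(84115 - 456331) = (-295706 + 2*(-24)*157)*(-372216) = (-295706 - 7536)*(-372216) = -303242*(-372216) = 112871524272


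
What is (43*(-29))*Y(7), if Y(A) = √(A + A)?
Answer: -1247*√14 ≈ -4665.8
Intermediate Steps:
Y(A) = √2*√A (Y(A) = √(2*A) = √2*√A)
(43*(-29))*Y(7) = (43*(-29))*(√2*√7) = -1247*√14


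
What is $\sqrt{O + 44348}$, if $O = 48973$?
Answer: $3 \sqrt{10369} \approx 305.48$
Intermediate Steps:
$\sqrt{O + 44348} = \sqrt{48973 + 44348} = \sqrt{93321} = 3 \sqrt{10369}$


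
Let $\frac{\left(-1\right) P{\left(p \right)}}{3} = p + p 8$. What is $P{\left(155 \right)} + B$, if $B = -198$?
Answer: $-4383$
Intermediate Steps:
$P{\left(p \right)} = - 27 p$ ($P{\left(p \right)} = - 3 \left(p + p 8\right) = - 3 \left(p + 8 p\right) = - 3 \cdot 9 p = - 27 p$)
$P{\left(155 \right)} + B = \left(-27\right) 155 - 198 = -4185 - 198 = -4383$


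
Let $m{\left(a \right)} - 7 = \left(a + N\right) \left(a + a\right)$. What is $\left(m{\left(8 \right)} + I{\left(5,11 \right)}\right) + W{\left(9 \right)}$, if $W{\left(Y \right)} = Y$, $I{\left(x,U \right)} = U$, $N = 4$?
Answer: $219$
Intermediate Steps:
$m{\left(a \right)} = 7 + 2 a \left(4 + a\right)$ ($m{\left(a \right)} = 7 + \left(a + 4\right) \left(a + a\right) = 7 + \left(4 + a\right) 2 a = 7 + 2 a \left(4 + a\right)$)
$\left(m{\left(8 \right)} + I{\left(5,11 \right)}\right) + W{\left(9 \right)} = \left(\left(7 + 2 \cdot 8^{2} + 8 \cdot 8\right) + 11\right) + 9 = \left(\left(7 + 2 \cdot 64 + 64\right) + 11\right) + 9 = \left(\left(7 + 128 + 64\right) + 11\right) + 9 = \left(199 + 11\right) + 9 = 210 + 9 = 219$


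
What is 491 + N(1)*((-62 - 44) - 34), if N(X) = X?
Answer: 351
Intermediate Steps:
491 + N(1)*((-62 - 44) - 34) = 491 + 1*((-62 - 44) - 34) = 491 + 1*(-106 - 34) = 491 + 1*(-140) = 491 - 140 = 351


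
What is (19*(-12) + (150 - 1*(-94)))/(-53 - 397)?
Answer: -8/225 ≈ -0.035556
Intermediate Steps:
(19*(-12) + (150 - 1*(-94)))/(-53 - 397) = (-228 + (150 + 94))/(-450) = (-228 + 244)*(-1/450) = 16*(-1/450) = -8/225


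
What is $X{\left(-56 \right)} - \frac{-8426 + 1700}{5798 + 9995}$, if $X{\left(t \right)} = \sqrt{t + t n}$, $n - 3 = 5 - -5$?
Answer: $\frac{6726}{15793} + 28 i \approx 0.42588 + 28.0 i$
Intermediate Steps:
$n = 13$ ($n = 3 + \left(5 - -5\right) = 3 + \left(5 + 5\right) = 3 + 10 = 13$)
$X{\left(t \right)} = \sqrt{14} \sqrt{t}$ ($X{\left(t \right)} = \sqrt{t + t 13} = \sqrt{t + 13 t} = \sqrt{14 t} = \sqrt{14} \sqrt{t}$)
$X{\left(-56 \right)} - \frac{-8426 + 1700}{5798 + 9995} = \sqrt{14} \sqrt{-56} - \frac{-8426 + 1700}{5798 + 9995} = \sqrt{14} \cdot 2 i \sqrt{14} - - \frac{6726}{15793} = 28 i - \left(-6726\right) \frac{1}{15793} = 28 i - - \frac{6726}{15793} = 28 i + \frac{6726}{15793} = \frac{6726}{15793} + 28 i$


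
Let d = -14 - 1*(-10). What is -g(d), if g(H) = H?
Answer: 4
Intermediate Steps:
d = -4 (d = -14 + 10 = -4)
-g(d) = -1*(-4) = 4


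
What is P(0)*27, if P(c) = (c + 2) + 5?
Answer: 189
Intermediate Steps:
P(c) = 7 + c (P(c) = (2 + c) + 5 = 7 + c)
P(0)*27 = (7 + 0)*27 = 7*27 = 189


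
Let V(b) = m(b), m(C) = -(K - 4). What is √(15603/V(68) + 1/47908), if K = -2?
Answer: √1492151610635/23954 ≈ 50.995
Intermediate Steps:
m(C) = 6 (m(C) = -(-2 - 4) = -1*(-6) = 6)
V(b) = 6
√(15603/V(68) + 1/47908) = √(15603/6 + 1/47908) = √(15603*(⅙) + 1/47908) = √(5201/2 + 1/47908) = √(124584755/47908) = √1492151610635/23954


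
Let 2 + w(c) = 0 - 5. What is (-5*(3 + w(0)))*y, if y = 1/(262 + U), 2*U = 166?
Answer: 4/69 ≈ 0.057971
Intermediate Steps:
w(c) = -7 (w(c) = -2 + (0 - 5) = -2 - 5 = -7)
U = 83 (U = (½)*166 = 83)
y = 1/345 (y = 1/(262 + 83) = 1/345 ≈ 0.0028986)
(-5*(3 + w(0)))*y = -5*(3 - 7)*(1/345) = -5*(-4)*(1/345) = 20*(1/345) = 4/69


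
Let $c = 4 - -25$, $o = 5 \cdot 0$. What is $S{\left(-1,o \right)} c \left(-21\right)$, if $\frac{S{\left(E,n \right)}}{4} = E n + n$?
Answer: $0$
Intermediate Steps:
$o = 0$
$c = 29$ ($c = 4 + 25 = 29$)
$S{\left(E,n \right)} = 4 n + 4 E n$ ($S{\left(E,n \right)} = 4 \left(E n + n\right) = 4 \left(n + E n\right) = 4 n + 4 E n$)
$S{\left(-1,o \right)} c \left(-21\right) = 4 \cdot 0 \left(1 - 1\right) 29 \left(-21\right) = 4 \cdot 0 \cdot 0 \cdot 29 \left(-21\right) = 0 \cdot 29 \left(-21\right) = 0 \left(-21\right) = 0$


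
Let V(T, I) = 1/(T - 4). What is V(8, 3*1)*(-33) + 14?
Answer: 23/4 ≈ 5.7500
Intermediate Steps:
V(T, I) = 1/(-4 + T)
V(8, 3*1)*(-33) + 14 = -33/(-4 + 8) + 14 = -33/4 + 14 = 23/4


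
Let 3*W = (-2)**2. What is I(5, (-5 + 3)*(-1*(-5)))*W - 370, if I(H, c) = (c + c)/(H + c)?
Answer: -1094/3 ≈ -364.67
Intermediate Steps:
I(H, c) = 2*c/(H + c) (I(H, c) = (2*c)/(H + c) = 2*c/(H + c))
W = 4/3 (W = (1/3)*(-2)**2 = (1/3)*4 = 4/3 ≈ 1.3333)
I(5, (-5 + 3)*(-1*(-5)))*W - 370 = (2*((-5 + 3)*(-1*(-5)))/(5 + (-5 + 3)*(-1*(-5))))*(4/3) - 370 = (2*(-2*5)/(5 - 2*5))*(4/3) - 370 = (2*(-10)/(5 - 10))*(4/3) - 370 = (2*(-10)/(-5))*(4/3) - 370 = (2*(-10)*(-1/5))*(4/3) - 370 = 4*(4/3) - 370 = 16/3 - 370 = -1094/3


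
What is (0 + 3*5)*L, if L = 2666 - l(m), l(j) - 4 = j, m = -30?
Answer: 40380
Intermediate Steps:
l(j) = 4 + j
L = 2692 (L = 2666 - (4 - 30) = 2666 - 1*(-26) = 2666 + 26 = 2692)
(0 + 3*5)*L = (0 + 3*5)*2692 = (0 + 15)*2692 = 15*2692 = 40380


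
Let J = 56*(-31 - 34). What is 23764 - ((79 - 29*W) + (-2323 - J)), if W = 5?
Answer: 22513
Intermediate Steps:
J = -3640 (J = 56*(-65) = -3640)
23764 - ((79 - 29*W) + (-2323 - J)) = 23764 - ((79 - 29*5) + (-2323 - 1*(-3640))) = 23764 - ((79 - 145) + (-2323 + 3640)) = 23764 - (-66 + 1317) = 23764 - 1*1251 = 23764 - 1251 = 22513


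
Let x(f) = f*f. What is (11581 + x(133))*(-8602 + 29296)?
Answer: 605713380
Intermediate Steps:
x(f) = f**2
(11581 + x(133))*(-8602 + 29296) = (11581 + 133**2)*(-8602 + 29296) = (11581 + 17689)*20694 = 29270*20694 = 605713380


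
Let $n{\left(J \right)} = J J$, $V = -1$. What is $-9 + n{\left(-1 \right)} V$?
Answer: $-10$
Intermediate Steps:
$n{\left(J \right)} = J^{2}$
$-9 + n{\left(-1 \right)} V = -9 + \left(-1\right)^{2} \left(-1\right) = -9 + 1 \left(-1\right) = -9 - 1 = -10$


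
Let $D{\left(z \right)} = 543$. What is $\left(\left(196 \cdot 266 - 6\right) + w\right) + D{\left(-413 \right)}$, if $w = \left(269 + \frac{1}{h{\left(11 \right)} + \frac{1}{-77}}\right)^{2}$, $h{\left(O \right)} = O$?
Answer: $\frac{89523886669}{715716} \approx 1.2508 \cdot 10^{5}$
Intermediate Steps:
$w = \frac{51824977801}{715716}$ ($w = \left(269 + \frac{1}{11 + \frac{1}{-77}}\right)^{2} = \left(269 + \frac{1}{11 - \frac{1}{77}}\right)^{2} = \left(269 + \frac{1}{\frac{846}{77}}\right)^{2} = \left(269 + \frac{77}{846}\right)^{2} = \left(\frac{227651}{846}\right)^{2} = \frac{51824977801}{715716} \approx 72410.0$)
$\left(\left(196 \cdot 266 - 6\right) + w\right) + D{\left(-413 \right)} = \left(\left(196 \cdot 266 - 6\right) + \frac{51824977801}{715716}\right) + 543 = \left(\left(52136 - 6\right) + \frac{51824977801}{715716}\right) + 543 = \left(52130 + \frac{51824977801}{715716}\right) + 543 = \frac{89135252881}{715716} + 543 = \frac{89523886669}{715716}$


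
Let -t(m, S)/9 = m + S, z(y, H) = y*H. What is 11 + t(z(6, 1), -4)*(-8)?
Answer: 155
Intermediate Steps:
z(y, H) = H*y
t(m, S) = -9*S - 9*m (t(m, S) = -9*(m + S) = -9*(S + m) = -9*S - 9*m)
11 + t(z(6, 1), -4)*(-8) = 11 + (-9*(-4) - 9*6)*(-8) = 11 + (36 - 9*6)*(-8) = 11 + (36 - 54)*(-8) = 11 - 18*(-8) = 11 + 144 = 155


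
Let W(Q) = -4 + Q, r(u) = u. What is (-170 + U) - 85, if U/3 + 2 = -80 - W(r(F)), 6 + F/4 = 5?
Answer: -477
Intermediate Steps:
F = -4 (F = -24 + 4*5 = -24 + 20 = -4)
U = -222 (U = -6 + 3*(-80 - (-4 - 4)) = -6 + 3*(-80 - 1*(-8)) = -6 + 3*(-80 + 8) = -6 + 3*(-72) = -6 - 216 = -222)
(-170 + U) - 85 = (-170 - 222) - 85 = -392 - 85 = -477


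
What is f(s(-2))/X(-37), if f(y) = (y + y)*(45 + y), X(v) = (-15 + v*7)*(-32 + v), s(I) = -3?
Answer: -42/3151 ≈ -0.013329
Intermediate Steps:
X(v) = (-32 + v)*(-15 + 7*v) (X(v) = (-15 + 7*v)*(-32 + v) = (-32 + v)*(-15 + 7*v))
f(y) = 2*y*(45 + y) (f(y) = (2*y)*(45 + y) = 2*y*(45 + y))
f(s(-2))/X(-37) = (2*(-3)*(45 - 3))/(480 - 239*(-37) + 7*(-37)**2) = (2*(-3)*42)/(480 + 8843 + 7*1369) = -252/(480 + 8843 + 9583) = -252/18906 = -252*1/18906 = -42/3151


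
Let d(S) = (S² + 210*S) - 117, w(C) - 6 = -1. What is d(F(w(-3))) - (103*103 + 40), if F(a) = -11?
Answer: -12955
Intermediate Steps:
w(C) = 5 (w(C) = 6 - 1 = 5)
d(S) = -117 + S² + 210*S
d(F(w(-3))) - (103*103 + 40) = (-117 + (-11)² + 210*(-11)) - (103*103 + 40) = (-117 + 121 - 2310) - (10609 + 40) = -2306 - 1*10649 = -2306 - 10649 = -12955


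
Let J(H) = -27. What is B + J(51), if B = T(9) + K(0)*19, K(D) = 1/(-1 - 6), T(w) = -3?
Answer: -229/7 ≈ -32.714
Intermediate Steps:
K(D) = -⅐ (K(D) = 1/(-7) = -⅐)
B = -40/7 (B = -3 - ⅐*19 = -3 - 19/7 = -40/7 ≈ -5.7143)
B + J(51) = -40/7 - 27 = -229/7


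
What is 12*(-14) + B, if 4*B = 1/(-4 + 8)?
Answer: -2687/16 ≈ -167.94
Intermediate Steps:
B = 1/16 (B = 1/(4*(-4 + 8)) = (1/4)/4 = (1/4)*(1/4) = 1/16 ≈ 0.062500)
12*(-14) + B = 12*(-14) + 1/16 = -168 + 1/16 = -2687/16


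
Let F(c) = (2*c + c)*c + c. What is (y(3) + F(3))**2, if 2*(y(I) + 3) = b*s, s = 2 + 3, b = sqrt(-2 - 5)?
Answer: 2741/4 + 135*I*sqrt(7) ≈ 685.25 + 357.18*I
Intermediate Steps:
b = I*sqrt(7) (b = sqrt(-7) = I*sqrt(7) ≈ 2.6458*I)
F(c) = c + 3*c**2 (F(c) = (3*c)*c + c = 3*c**2 + c = c + 3*c**2)
s = 5
y(I) = -3 + 5*I*sqrt(7)/2 (y(I) = -3 + ((I*sqrt(7))*5)/2 = -3 + (5*I*sqrt(7))/2 = -3 + 5*I*sqrt(7)/2)
(y(3) + F(3))**2 = ((-3 + 5*I*sqrt(7)/2) + 3*(1 + 3*3))**2 = ((-3 + 5*I*sqrt(7)/2) + 3*(1 + 9))**2 = ((-3 + 5*I*sqrt(7)/2) + 3*10)**2 = ((-3 + 5*I*sqrt(7)/2) + 30)**2 = (27 + 5*I*sqrt(7)/2)**2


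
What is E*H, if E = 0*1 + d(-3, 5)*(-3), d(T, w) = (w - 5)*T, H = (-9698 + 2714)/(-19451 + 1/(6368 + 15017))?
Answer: 0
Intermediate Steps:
H = 74676420/207979817 (H = -6984/(-19451 + 1/21385) = -6984/(-415959634/21385) = -6984*(-21385/415959634) = 74676420/207979817 ≈ 0.35906)
d(T, w) = T*(-5 + w) (d(T, w) = (-5 + w)*T = T*(-5 + w))
E = 0 (E = 0*1 - 3*(-5 + 5)*(-3) = 0 - 3*0*(-3) = 0 + 0*(-3) = 0 + 0 = 0)
E*H = 0*(74676420/207979817) = 0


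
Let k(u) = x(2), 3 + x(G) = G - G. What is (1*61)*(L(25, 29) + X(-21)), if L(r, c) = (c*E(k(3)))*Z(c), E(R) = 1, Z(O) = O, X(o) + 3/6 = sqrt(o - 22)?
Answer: 102541/2 + 61*I*sqrt(43) ≈ 51271.0 + 400.0*I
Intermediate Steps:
x(G) = -3 (x(G) = -3 + (G - G) = -3 + 0 = -3)
X(o) = -1/2 + sqrt(-22 + o) (X(o) = -1/2 + sqrt(o - 22) = -1/2 + sqrt(-22 + o))
k(u) = -3
L(r, c) = c**2 (L(r, c) = (c*1)*c = c*c = c**2)
(1*61)*(L(25, 29) + X(-21)) = (1*61)*(29**2 + (-1/2 + sqrt(-22 - 21))) = 61*(841 + (-1/2 + sqrt(-43))) = 61*(841 + (-1/2 + I*sqrt(43))) = 61*(1681/2 + I*sqrt(43)) = 102541/2 + 61*I*sqrt(43)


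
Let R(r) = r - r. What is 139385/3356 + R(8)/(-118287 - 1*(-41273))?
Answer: 139385/3356 ≈ 41.533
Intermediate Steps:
R(r) = 0
139385/3356 + R(8)/(-118287 - 1*(-41273)) = 139385/3356 + 0/(-118287 - 1*(-41273)) = 139385*(1/3356) + 0/(-118287 + 41273) = 139385/3356 + 0/(-77014) = 139385/3356 + 0*(-1/77014) = 139385/3356 + 0 = 139385/3356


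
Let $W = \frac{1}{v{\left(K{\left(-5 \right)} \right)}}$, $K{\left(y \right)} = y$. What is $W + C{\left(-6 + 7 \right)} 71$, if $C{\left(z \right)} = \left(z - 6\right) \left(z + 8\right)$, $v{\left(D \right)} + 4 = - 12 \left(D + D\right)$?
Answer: $- \frac{370619}{116} \approx -3195.0$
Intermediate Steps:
$v{\left(D \right)} = -4 - 24 D$ ($v{\left(D \right)} = -4 - 12 \left(D + D\right) = -4 - 12 \cdot 2 D = -4 - 24 D$)
$C{\left(z \right)} = \left(-6 + z\right) \left(8 + z\right)$
$W = \frac{1}{116}$ ($W = \frac{1}{-4 - -120} = \frac{1}{-4 + 120} = \frac{1}{116} \approx 0.0086207$)
$W + C{\left(-6 + 7 \right)} 71 = \frac{1}{116} + \left(-48 + \left(-6 + 7\right)^{2} + 2 \left(-6 + 7\right)\right) 71 = \frac{1}{116} + \left(-48 + 1^{2} + 2 \cdot 1\right) 71 = \frac{1}{116} + \left(-48 + 1 + 2\right) 71 = \frac{1}{116} - 3195 = - \frac{370619}{116}$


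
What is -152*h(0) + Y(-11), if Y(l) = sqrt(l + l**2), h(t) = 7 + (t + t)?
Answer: -1064 + sqrt(110) ≈ -1053.5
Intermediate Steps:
h(t) = 7 + 2*t
-152*h(0) + Y(-11) = -152*(7 + 2*0) + sqrt(-11*(1 - 11)) = -152*(7 + 0) + sqrt(-11*(-10)) = -152*7 + sqrt(110) = -1064 + sqrt(110)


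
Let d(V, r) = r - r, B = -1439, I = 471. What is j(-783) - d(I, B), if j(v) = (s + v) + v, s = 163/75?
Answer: -117287/75 ≈ -1563.8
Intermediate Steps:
s = 163/75 (s = 163*(1/75) = 163/75 ≈ 2.1733)
d(V, r) = 0
j(v) = 163/75 + 2*v (j(v) = (163/75 + v) + v = 163/75 + 2*v)
j(-783) - d(I, B) = (163/75 + 2*(-783)) - 1*0 = (163/75 - 1566) + 0 = -117287/75 + 0 = -117287/75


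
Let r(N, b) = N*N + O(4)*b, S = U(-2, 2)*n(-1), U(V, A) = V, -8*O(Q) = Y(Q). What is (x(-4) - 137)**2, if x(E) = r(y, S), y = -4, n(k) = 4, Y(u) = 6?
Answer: 13225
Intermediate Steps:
O(Q) = -3/4 (O(Q) = -1/8*6 = -3/4)
S = -8 (S = -2*4 = -8)
r(N, b) = N**2 - 3*b/4 (r(N, b) = N*N - 3*b/4 = N**2 - 3*b/4)
x(E) = 22 (x(E) = (-4)**2 - 3/4*(-8) = 16 + 6 = 22)
(x(-4) - 137)**2 = (22 - 137)**2 = (-115)**2 = 13225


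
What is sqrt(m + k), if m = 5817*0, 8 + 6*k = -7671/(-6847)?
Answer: I*sqrt(1935167610)/41082 ≈ 1.0708*I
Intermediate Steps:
k = -47105/41082 (k = -4/3 + (-7671/(-6847))/6 = -4/3 + (-7671*(-1/6847))/6 = -4/3 + (1/6)*(7671/6847) = -4/3 + 2557/13694 = -47105/41082 ≈ -1.1466)
m = 0
sqrt(m + k) = sqrt(0 - 47105/41082) = sqrt(-47105/41082) = I*sqrt(1935167610)/41082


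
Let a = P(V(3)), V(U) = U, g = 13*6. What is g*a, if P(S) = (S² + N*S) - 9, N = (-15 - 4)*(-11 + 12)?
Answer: -4446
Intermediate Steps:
g = 78
N = -19 (N = -19*1 = -19)
P(S) = -9 + S² - 19*S (P(S) = (S² - 19*S) - 9 = -9 + S² - 19*S)
a = -57 (a = -9 + 3² - 19*3 = -9 + 9 - 57 = -57)
g*a = 78*(-57) = -4446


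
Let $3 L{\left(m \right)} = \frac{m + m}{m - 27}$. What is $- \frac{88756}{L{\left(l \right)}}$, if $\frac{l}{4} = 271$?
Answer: $- \frac{70361319}{542} \approx -1.2982 \cdot 10^{5}$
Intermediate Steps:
$l = 1084$ ($l = 4 \cdot 271 = 1084$)
$L{\left(m \right)} = \frac{2 m}{3 \left(-27 + m\right)}$ ($L{\left(m \right)} = \frac{\left(m + m\right) \frac{1}{m - 27}}{3} = \frac{2 m \frac{1}{-27 + m}}{3} = \frac{2 m}{3 \left(-27 + m\right)}$)
$- \frac{88756}{L{\left(l \right)}} = - \frac{88756}{\frac{2}{3} \cdot 1084 \frac{1}{-27 + 1084}} = - \frac{88756}{\frac{2}{3} \cdot 1084 \cdot \frac{1}{1057}} = - \frac{88756}{\frac{2168}{3171}} = \left(-88756\right) \frac{3171}{2168} = - \frac{70361319}{542}$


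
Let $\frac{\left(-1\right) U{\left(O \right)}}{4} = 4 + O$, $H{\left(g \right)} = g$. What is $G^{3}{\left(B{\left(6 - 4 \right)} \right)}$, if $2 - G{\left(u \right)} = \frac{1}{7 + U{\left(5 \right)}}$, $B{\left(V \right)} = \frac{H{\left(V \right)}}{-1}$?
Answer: $\frac{205379}{24389} \approx 8.421$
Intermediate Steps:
$U{\left(O \right)} = -16 - 4 O$ ($U{\left(O \right)} = - 4 \left(4 + O\right) = -16 - 4 O$)
$B{\left(V \right)} = - V$ ($B{\left(V \right)} = \frac{V}{-1} = V \left(-1\right) = - V$)
$G{\left(u \right)} = \frac{59}{29}$ ($G{\left(u \right)} = 2 - \frac{1}{7 - 36} = 2 - \frac{1}{-29} = 2 - - \frac{1}{29} = 2 + \frac{1}{29} = \frac{59}{29}$)
$G^{3}{\left(B{\left(6 - 4 \right)} \right)} = \left(\frac{59}{29}\right)^{3} = \frac{205379}{24389}$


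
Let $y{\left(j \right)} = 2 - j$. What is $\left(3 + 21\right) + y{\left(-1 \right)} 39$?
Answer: $141$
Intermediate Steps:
$\left(3 + 21\right) + y{\left(-1 \right)} 39 = \left(3 + 21\right) + \left(2 - -1\right) 39 = 24 + \left(2 + 1\right) 39 = 24 + 3 \cdot 39 = 24 + 117 = 141$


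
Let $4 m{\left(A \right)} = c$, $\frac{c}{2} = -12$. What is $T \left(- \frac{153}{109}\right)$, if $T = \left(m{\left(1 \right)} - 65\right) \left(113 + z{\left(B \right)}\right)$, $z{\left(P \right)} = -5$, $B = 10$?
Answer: $\frac{1173204}{109} \approx 10763.0$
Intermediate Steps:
$c = -24$ ($c = 2 \left(-12\right) = -24$)
$m{\left(A \right)} = -6$ ($m{\left(A \right)} = \frac{1}{4} \left(-24\right) = -6$)
$T = -7668$ ($T = \left(-6 - 65\right) \left(113 - 5\right) = \left(-71\right) 108 = -7668$)
$T \left(- \frac{153}{109}\right) = - 7668 \left(- \frac{153}{109}\right) = - 7668 \left(\left(-153\right) \frac{1}{109}\right) = \left(-7668\right) \left(- \frac{153}{109}\right) = \frac{1173204}{109}$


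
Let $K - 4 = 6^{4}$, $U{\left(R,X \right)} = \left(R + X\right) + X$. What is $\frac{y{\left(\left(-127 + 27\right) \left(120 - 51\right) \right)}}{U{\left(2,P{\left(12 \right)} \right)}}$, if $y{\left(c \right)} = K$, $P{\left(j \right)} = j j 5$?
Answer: $\frac{650}{721} \approx 0.90153$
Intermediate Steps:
$P{\left(j \right)} = 5 j^{2}$ ($P{\left(j \right)} = j^{2} \cdot 5 = 5 j^{2}$)
$U{\left(R,X \right)} = R + 2 X$
$K = 1300$ ($K = 4 + 6^{4} = 4 + 1296 = 1300$)
$y{\left(c \right)} = 1300$
$\frac{y{\left(\left(-127 + 27\right) \left(120 - 51\right) \right)}}{U{\left(2,P{\left(12 \right)} \right)}} = \frac{1300}{2 + 2 \cdot 5 \cdot 12^{2}} = \frac{1300}{2 + 2 \cdot 5 \cdot 144} = \frac{1300}{2 + 2 \cdot 720} = \frac{1300}{2 + 1440} = \frac{1300}{1442} = 1300 \cdot \frac{1}{1442} = \frac{650}{721}$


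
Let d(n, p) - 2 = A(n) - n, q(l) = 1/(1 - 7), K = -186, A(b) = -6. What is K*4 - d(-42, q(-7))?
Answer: -782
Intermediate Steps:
q(l) = -⅙ (q(l) = 1/(-6) = -⅙)
d(n, p) = -4 - n (d(n, p) = 2 + (-6 - n) = -4 - n)
K*4 - d(-42, q(-7)) = -186*4 - (-4 - 1*(-42)) = -744 - (-4 + 42) = -744 - 1*38 = -744 - 38 = -782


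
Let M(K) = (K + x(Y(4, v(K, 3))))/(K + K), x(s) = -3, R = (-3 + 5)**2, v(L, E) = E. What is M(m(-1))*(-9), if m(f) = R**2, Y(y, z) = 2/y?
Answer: -117/32 ≈ -3.6563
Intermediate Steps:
R = 4 (R = 2**2 = 4)
m(f) = 16 (m(f) = 4**2 = 16)
M(K) = (-3 + K)/(2*K) (M(K) = (K - 3)/(K + K) = (-3 + K)/((2*K)) = (-3 + K)*(1/(2*K)) = (-3 + K)/(2*K))
M(m(-1))*(-9) = ((1/2)*(-3 + 16)/16)*(-9) = ((1/2)*(1/16)*13)*(-9) = (13/32)*(-9) = -117/32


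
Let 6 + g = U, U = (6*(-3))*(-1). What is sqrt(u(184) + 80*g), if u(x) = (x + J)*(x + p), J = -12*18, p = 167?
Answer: 4*I*sqrt(642) ≈ 101.35*I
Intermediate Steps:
J = -216
u(x) = (-216 + x)*(167 + x) (u(x) = (x - 216)*(x + 167) = (-216 + x)*(167 + x))
U = 18 (U = -18*(-1) = 18)
g = 12 (g = -6 + 18 = 12)
sqrt(u(184) + 80*g) = sqrt((-36072 + 184**2 - 49*184) + 80*12) = sqrt((-36072 + 33856 - 9016) + 960) = sqrt(-11232 + 960) = sqrt(-10272) = 4*I*sqrt(642)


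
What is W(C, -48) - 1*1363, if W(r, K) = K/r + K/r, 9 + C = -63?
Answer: -4085/3 ≈ -1361.7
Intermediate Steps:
C = -72 (C = -9 - 63 = -72)
W(r, K) = 2*K/r
W(C, -48) - 1*1363 = 2*(-48)/(-72) - 1*1363 = 2*(-48)*(-1/72) - 1363 = 4/3 - 1363 = -4085/3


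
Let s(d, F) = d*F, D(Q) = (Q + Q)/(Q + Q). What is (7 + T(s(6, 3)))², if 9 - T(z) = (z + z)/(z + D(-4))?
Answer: 71824/361 ≈ 198.96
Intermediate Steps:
D(Q) = 1 (D(Q) = (2*Q)/((2*Q)) = (2*Q)*(1/(2*Q)) = 1)
s(d, F) = F*d
T(z) = 9 - 2*z/(1 + z) (T(z) = 9 - (z + z)/(z + 1) = 9 - 2*z/(1 + z))
(7 + T(s(6, 3)))² = (7 + (9 + 7*(3*6))/(1 + 3*6))² = (7 + (9 + 7*18)/(1 + 18))² = (7 + (9 + 126)/19)² = (7 + (1/19)*135)² = (7 + 135/19)² = (268/19)² = 71824/361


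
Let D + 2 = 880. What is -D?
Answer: -878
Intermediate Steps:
D = 878 (D = -2 + 880 = 878)
-D = -1*878 = -878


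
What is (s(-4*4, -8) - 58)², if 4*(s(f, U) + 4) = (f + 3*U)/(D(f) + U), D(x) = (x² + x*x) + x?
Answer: 229007689/59536 ≈ 3846.5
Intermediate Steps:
D(x) = x + 2*x² (D(x) = (x² + x²) + x = 2*x² + x = x + 2*x²)
s(f, U) = -4 + (f + 3*U)/(4*(U + f*(1 + 2*f))) (s(f, U) = -4 + ((f + 3*U)/(f*(1 + 2*f) + U))/4 = -4 + ((f + 3*U)/(U + f*(1 + 2*f)))/4 = -4 + (f + 3*U)/(4*(U + f*(1 + 2*f))))
(s(-4*4, -8) - 58)² = ((-4*4 - 13*(-8) - 16*(-4*4)*(1 + 2*(-4*4)))/(4*(-8 + (-4*4)*(1 + 2*(-4*4)))) - 58)² = ((-16 + 104 - 16*(-16)*(1 + 2*(-16)))/(4*(-8 - 16*(1 + 2*(-16)))) - 58)² = ((-16 + 104 - 16*(-16)*(1 - 32))/(4*(-8 - 16*(1 - 32))) - 58)² = ((-16 + 104 - 16*(-16)*(-31))/(4*(-8 - 16*(-31))) - 58)² = ((-16 + 104 - 7936)/(4*(-8 + 496)) - 58)² = ((¼)*(-7848)/488 - 58)² = ((¼)*(1/488)*(-7848) - 58)² = (-981/244 - 58)² = (-15133/244)² = 229007689/59536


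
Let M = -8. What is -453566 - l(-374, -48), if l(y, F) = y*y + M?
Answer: -593434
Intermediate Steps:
l(y, F) = -8 + y**2 (l(y, F) = y*y - 8 = y**2 - 8 = -8 + y**2)
-453566 - l(-374, -48) = -453566 - (-8 + (-374)**2) = -453566 - (-8 + 139876) = -453566 - 1*139868 = -453566 - 139868 = -593434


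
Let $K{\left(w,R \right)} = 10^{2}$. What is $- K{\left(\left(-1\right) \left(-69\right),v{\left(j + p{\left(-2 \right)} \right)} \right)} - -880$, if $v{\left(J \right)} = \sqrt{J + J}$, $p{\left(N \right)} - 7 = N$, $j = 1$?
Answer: $780$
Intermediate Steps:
$p{\left(N \right)} = 7 + N$
$v{\left(J \right)} = \sqrt{2} \sqrt{J}$ ($v{\left(J \right)} = \sqrt{2 J} = \sqrt{2} \sqrt{J}$)
$K{\left(w,R \right)} = 100$
$- K{\left(\left(-1\right) \left(-69\right),v{\left(j + p{\left(-2 \right)} \right)} \right)} - -880 = \left(-1\right) 100 - -880 = -100 + 880 = 780$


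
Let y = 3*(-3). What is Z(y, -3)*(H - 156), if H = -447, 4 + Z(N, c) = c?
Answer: 4221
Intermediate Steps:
y = -9
Z(N, c) = -4 + c
Z(y, -3)*(H - 156) = (-4 - 3)*(-447 - 156) = -7*(-603) = 4221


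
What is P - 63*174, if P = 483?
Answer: -10479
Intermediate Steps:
P - 63*174 = 483 - 63*174 = 483 - 10962 = -10479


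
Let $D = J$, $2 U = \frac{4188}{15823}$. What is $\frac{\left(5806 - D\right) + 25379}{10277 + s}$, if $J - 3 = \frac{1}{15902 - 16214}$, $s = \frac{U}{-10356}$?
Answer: $\frac{132848981642465}{43784518065132} \approx 3.0342$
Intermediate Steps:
$U = \frac{2094}{15823}$ ($U = \frac{4188 \cdot \frac{1}{15823}}{2} = \frac{1}{2} \cdot \frac{4188}{15823} = \frac{2094}{15823} \approx 0.13234$)
$s = - \frac{349}{27310498}$ ($s = \frac{2094}{15823 \left(-10356\right)} = \frac{2094}{15823} \left(- \frac{1}{10356}\right) = - \frac{349}{27310498} \approx -1.2779 \cdot 10^{-5}$)
$J = \frac{935}{312}$ ($J = 3 + \frac{1}{15902 - 16214} = 3 + \frac{1}{-312} = 3 - \frac{1}{312} = \frac{935}{312} \approx 2.9968$)
$D = \frac{935}{312} \approx 2.9968$
$\frac{\left(5806 - D\right) + 25379}{10277 + s} = \frac{\left(5806 - \frac{935}{312}\right) + 25379}{10277 - \frac{349}{27310498}} = \frac{\left(5806 - \frac{935}{312}\right) + 25379}{\frac{280669987597}{27310498}} = \left(\frac{1810537}{312} + 25379\right) \frac{27310498}{280669987597} = \frac{9728785}{312} \cdot \frac{27310498}{280669987597} = \frac{132848981642465}{43784518065132}$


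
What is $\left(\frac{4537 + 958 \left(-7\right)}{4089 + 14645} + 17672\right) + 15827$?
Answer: $\frac{627568097}{18734} \approx 33499.0$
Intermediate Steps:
$\left(\frac{4537 + 958 \left(-7\right)}{4089 + 14645} + 17672\right) + 15827 = \left(\frac{4537 - 6706}{18734} + 17672\right) + 15827 = \left(\left(-2169\right) \frac{1}{18734} + 17672\right) + 15827 = \left(- \frac{2169}{18734} + 17672\right) + 15827 = \frac{331065079}{18734} + 15827 = \frac{627568097}{18734}$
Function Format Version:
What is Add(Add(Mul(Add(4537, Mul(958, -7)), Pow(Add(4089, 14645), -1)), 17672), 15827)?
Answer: Rational(627568097, 18734) ≈ 33499.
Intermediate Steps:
Add(Add(Mul(Add(4537, Mul(958, -7)), Pow(Add(4089, 14645), -1)), 17672), 15827) = Add(Add(Mul(Add(4537, -6706), Pow(18734, -1)), 17672), 15827) = Add(Add(Mul(-2169, Rational(1, 18734)), 17672), 15827) = Add(Add(Rational(-2169, 18734), 17672), 15827) = Add(Rational(331065079, 18734), 15827) = Rational(627568097, 18734)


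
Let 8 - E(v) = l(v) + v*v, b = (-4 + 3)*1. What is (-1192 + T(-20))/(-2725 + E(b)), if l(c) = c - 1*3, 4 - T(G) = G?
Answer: 584/1357 ≈ 0.43036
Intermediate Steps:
T(G) = 4 - G
l(c) = -3 + c (l(c) = c - 3 = -3 + c)
b = -1 (b = -1*1 = -1)
E(v) = 11 - v - v² (E(v) = 8 - ((-3 + v) + v*v) = 8 - ((-3 + v) + v²) = 8 - (-3 + v + v²) = 8 + (3 - v - v²) = 11 - v - v²)
(-1192 + T(-20))/(-2725 + E(b)) = (-1192 + (4 - 1*(-20)))/(-2725 + (11 - 1*(-1) - 1*(-1)²)) = (-1192 + (4 + 20))/(-2725 + (11 + 1 - 1*1)) = (-1192 + 24)/(-2725 + (11 + 1 - 1)) = -1168/(-2725 + 11) = -1168/(-2714) = -1168*(-1/2714) = 584/1357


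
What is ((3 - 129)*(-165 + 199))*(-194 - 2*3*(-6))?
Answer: 676872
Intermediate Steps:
((3 - 129)*(-165 + 199))*(-194 - 2*3*(-6)) = (-126*34)*(-194 - 6*(-6)) = -4284*(-194 + 36) = -4284*(-158) = 676872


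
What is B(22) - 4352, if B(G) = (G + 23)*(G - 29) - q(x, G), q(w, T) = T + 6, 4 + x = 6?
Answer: -4695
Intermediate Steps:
x = 2 (x = -4 + 6 = 2)
q(w, T) = 6 + T
B(G) = -6 - G + (-29 + G)*(23 + G) (B(G) = (G + 23)*(G - 29) - (6 + G) = (23 + G)*(-29 + G) + (-6 - G) = (-29 + G)*(23 + G) + (-6 - G) = -6 - G + (-29 + G)*(23 + G))
B(22) - 4352 = (-673 + 22² - 7*22) - 4352 = (-673 + 484 - 154) - 4352 = -343 - 4352 = -4695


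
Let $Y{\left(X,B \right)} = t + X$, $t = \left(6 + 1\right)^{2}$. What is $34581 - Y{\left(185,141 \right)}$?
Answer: $34347$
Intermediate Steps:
$t = 49$ ($t = 7^{2} = 49$)
$Y{\left(X,B \right)} = 49 + X$
$34581 - Y{\left(185,141 \right)} = 34581 - \left(49 + 185\right) = 34581 - 234 = 34347$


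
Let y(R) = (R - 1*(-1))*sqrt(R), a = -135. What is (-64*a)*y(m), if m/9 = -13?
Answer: -3006720*I*sqrt(13) ≈ -1.0841e+7*I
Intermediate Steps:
m = -117 (m = 9*(-13) = -117)
y(R) = sqrt(R)*(1 + R) (y(R) = (R + 1)*sqrt(R) = (1 + R)*sqrt(R) = sqrt(R)*(1 + R))
(-64*a)*y(m) = (-64*(-135))*(sqrt(-117)*(1 - 117)) = 8640*((3*I*sqrt(13))*(-116)) = 8640*(-348*I*sqrt(13)) = -3006720*I*sqrt(13)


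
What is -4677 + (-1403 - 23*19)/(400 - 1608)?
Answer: -705997/151 ≈ -4675.5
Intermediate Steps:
-4677 + (-1403 - 23*19)/(400 - 1608) = -4677 + (-1403 - 437)/(-1208) = -4677 - 1840*(-1/1208) = -4677 + 230/151 = -705997/151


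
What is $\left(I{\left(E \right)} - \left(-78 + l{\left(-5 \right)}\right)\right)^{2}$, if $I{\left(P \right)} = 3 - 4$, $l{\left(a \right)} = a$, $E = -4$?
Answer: $6724$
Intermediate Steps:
$I{\left(P \right)} = -1$
$\left(I{\left(E \right)} - \left(-78 + l{\left(-5 \right)}\right)\right)^{2} = \left(-1 + \left(72 - \left(-6 - 5\right)\right)\right)^{2} = \left(-1 + \left(72 - -11\right)\right)^{2} = \left(-1 + \left(72 + 11\right)\right)^{2} = \left(-1 + 83\right)^{2} = 82^{2} = 6724$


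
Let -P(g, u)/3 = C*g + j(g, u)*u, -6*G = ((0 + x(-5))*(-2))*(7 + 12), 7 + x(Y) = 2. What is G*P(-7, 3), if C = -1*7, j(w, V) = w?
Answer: 2660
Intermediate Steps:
x(Y) = -5 (x(Y) = -7 + 2 = -5)
C = -7
G = -95/3 (G = -(0 - 5)*(-2)*(7 + 12)/6 = -(-5*(-2))*19/6 = -5*19/3 = -1/6*190 = -95/3 ≈ -31.667)
P(g, u) = 21*g - 3*g*u (P(g, u) = -3*(-7*g + g*u) = 21*g - 3*g*u)
G*P(-7, 3) = -95*(-7)*(7 - 1*3) = -95*(-7)*(7 - 3) = -95*(-7)*4 = -95/3*(-84) = 2660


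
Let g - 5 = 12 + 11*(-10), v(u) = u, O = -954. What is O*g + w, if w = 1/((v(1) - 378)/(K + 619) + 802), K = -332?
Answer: 20388049721/229797 ≈ 88722.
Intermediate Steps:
g = -93 (g = 5 + (12 + 11*(-10)) = 5 + (12 - 110) = 5 - 98 = -93)
w = 287/229797 (w = 1/((1 - 378)/(-332 + 619) + 802) = 1/(-377/287 + 802) = 1/(229797/287) = 287/229797 ≈ 0.0012489)
O*g + w = -954*(-93) + 287/229797 = 88722 + 287/229797 = 20388049721/229797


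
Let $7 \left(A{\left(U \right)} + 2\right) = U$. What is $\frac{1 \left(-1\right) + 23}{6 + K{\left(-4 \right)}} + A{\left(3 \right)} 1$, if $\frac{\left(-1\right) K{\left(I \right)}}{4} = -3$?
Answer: $- \frac{22}{63} \approx -0.34921$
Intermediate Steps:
$K{\left(I \right)} = 12$ ($K{\left(I \right)} = \left(-4\right) \left(-3\right) = 12$)
$A{\left(U \right)} = -2 + \frac{U}{7}$
$\frac{1 \left(-1\right) + 23}{6 + K{\left(-4 \right)}} + A{\left(3 \right)} 1 = \frac{1 \left(-1\right) + 23}{6 + 12} + \left(-2 + \frac{1}{7} \cdot 3\right) 1 = \frac{-1 + 23}{18} + \left(-2 + \frac{3}{7}\right) 1 = 22 \cdot \frac{1}{18} - \frac{11}{7} = \frac{11}{9} - \frac{11}{7} = - \frac{22}{63}$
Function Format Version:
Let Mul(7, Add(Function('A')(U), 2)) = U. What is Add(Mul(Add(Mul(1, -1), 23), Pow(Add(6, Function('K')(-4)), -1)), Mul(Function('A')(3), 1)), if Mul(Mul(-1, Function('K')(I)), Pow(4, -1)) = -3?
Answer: Rational(-22, 63) ≈ -0.34921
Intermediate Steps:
Function('K')(I) = 12 (Function('K')(I) = Mul(-4, -3) = 12)
Function('A')(U) = Add(-2, Mul(Rational(1, 7), U))
Add(Mul(Add(Mul(1, -1), 23), Pow(Add(6, Function('K')(-4)), -1)), Mul(Function('A')(3), 1)) = Add(Mul(Add(Mul(1, -1), 23), Pow(Add(6, 12), -1)), Mul(Add(-2, Mul(Rational(1, 7), 3)), 1)) = Add(Mul(Add(-1, 23), Pow(18, -1)), Mul(Add(-2, Rational(3, 7)), 1)) = Add(Mul(22, Rational(1, 18)), Mul(Rational(-11, 7), 1)) = Add(Rational(11, 9), Rational(-11, 7)) = Rational(-22, 63)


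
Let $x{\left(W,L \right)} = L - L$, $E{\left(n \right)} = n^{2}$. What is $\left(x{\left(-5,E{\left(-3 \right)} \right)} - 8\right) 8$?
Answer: $-64$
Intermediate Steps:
$x{\left(W,L \right)} = 0$
$\left(x{\left(-5,E{\left(-3 \right)} \right)} - 8\right) 8 = \left(0 - 8\right) 8 = \left(-8\right) 8 = -64$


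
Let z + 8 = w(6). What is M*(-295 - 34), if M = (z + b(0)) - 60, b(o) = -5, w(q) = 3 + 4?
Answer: 21714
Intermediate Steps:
w(q) = 7
z = -1 (z = -8 + 7 = -1)
M = -66 (M = (-1 - 5) - 60 = -6 - 60 = -66)
M*(-295 - 34) = -66*(-295 - 34) = -66*(-329) = 21714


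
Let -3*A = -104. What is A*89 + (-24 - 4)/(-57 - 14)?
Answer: 657260/213 ≈ 3085.7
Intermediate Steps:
A = 104/3 (A = -1/3*(-104) = 104/3 ≈ 34.667)
A*89 + (-24 - 4)/(-57 - 14) = (104/3)*89 + (-24 - 4)/(-57 - 14) = 9256/3 - 28/(-71) = 9256/3 - 28*(-1/71) = 9256/3 + 28/71 = 657260/213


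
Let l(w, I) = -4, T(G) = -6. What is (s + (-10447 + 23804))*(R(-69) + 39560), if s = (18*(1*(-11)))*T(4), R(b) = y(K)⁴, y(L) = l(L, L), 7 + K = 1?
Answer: 579123720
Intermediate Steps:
K = -6 (K = -7 + 1 = -6)
y(L) = -4
R(b) = 256 (R(b) = (-4)⁴ = 256)
s = 1188 (s = (18*(1*(-11)))*(-6) = (18*(-11))*(-6) = -198*(-6) = 1188)
(s + (-10447 + 23804))*(R(-69) + 39560) = (1188 + (-10447 + 23804))*(256 + 39560) = (1188 + 13357)*39816 = 14545*39816 = 579123720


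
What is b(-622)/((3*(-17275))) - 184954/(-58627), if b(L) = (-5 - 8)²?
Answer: 9575333087/3038344275 ≈ 3.1515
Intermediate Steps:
b(L) = 169 (b(L) = (-13)² = 169)
b(-622)/((3*(-17275))) - 184954/(-58627) = 169/((3*(-17275))) - 184954/(-58627) = 169/(-51825) - 184954*(-1/58627) = 169*(-1/51825) + 184954/58627 = -169/51825 + 184954/58627 = 9575333087/3038344275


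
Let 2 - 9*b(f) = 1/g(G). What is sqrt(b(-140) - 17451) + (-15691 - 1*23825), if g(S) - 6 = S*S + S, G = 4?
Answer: -39516 + I*sqrt(106170558)/78 ≈ -39516.0 + 132.1*I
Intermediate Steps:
g(S) = 6 + S + S**2 (g(S) = 6 + (S*S + S) = 6 + (S**2 + S) = 6 + (S + S**2) = 6 + S + S**2)
b(f) = 17/78 (b(f) = 2/9 - 1/(9*(6 + 4 + 4**2)) = 2/9 - 1/(9*(6 + 4 + 16)) = 2/9 - 1/9/26 = 2/9 - 1/9*1/26 = 2/9 - 1/234 = 17/78)
sqrt(b(-140) - 17451) + (-15691 - 1*23825) = sqrt(17/78 - 17451) + (-15691 - 1*23825) = sqrt(-1361161/78) + (-15691 - 23825) = I*sqrt(106170558)/78 - 39516 = -39516 + I*sqrt(106170558)/78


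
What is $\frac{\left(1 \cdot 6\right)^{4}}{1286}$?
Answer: $\frac{648}{643} \approx 1.0078$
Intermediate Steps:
$\frac{\left(1 \cdot 6\right)^{4}}{1286} = 6^{4} \cdot \frac{1}{1286} = 1296 \cdot \frac{1}{1286} = \frac{648}{643}$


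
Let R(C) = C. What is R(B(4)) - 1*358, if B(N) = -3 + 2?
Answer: -359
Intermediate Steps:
B(N) = -1
R(B(4)) - 1*358 = -1 - 1*358 = -1 - 358 = -359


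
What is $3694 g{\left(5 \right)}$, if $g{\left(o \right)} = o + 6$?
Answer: $40634$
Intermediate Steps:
$g{\left(o \right)} = 6 + o$
$3694 g{\left(5 \right)} = 3694 \left(6 + 5\right) = 3694 \cdot 11 = 40634$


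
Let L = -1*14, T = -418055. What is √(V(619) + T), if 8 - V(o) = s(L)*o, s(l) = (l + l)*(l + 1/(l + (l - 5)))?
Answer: I*√720068811/33 ≈ 813.15*I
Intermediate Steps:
L = -14
s(l) = 2*l*(l + 1/(-5 + 2*l)) (s(l) = (2*l)*(l + 1/(l + (-5 + l))) = (2*l)*(l + 1/(-5 + 2*l)) = 2*l*(l + 1/(-5 + 2*l)))
V(o) = 8 - 12964*o/33 (V(o) = 8 - 2*(-14)*(1 - 5*(-14) + 2*(-14)²)/(-5 + 2*(-14))*o = 8 - 2*(-14)*(1 + 70 + 2*196)/(-5 - 28)*o = 8 - 2*(-14)*(1 + 70 + 392)/(-33)*o = 8 - 2*(-14)*(-1/33)*463*o = 8 - 12964*o/33)
√(V(619) + T) = √((8 - 12964/33*619) - 418055) = √((8 - 8024716/33) - 418055) = √(-8024452/33 - 418055) = √(-21820267/33) = I*√720068811/33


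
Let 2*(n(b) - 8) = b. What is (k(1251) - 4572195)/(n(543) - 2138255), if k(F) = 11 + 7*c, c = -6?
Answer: 9144452/4275951 ≈ 2.1386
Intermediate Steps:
n(b) = 8 + b/2
k(F) = -31 (k(F) = 11 + 7*(-6) = 11 - 42 = -31)
(k(1251) - 4572195)/(n(543) - 2138255) = (-31 - 4572195)/((8 + (1/2)*543) - 2138255) = -4572226/((8 + 543/2) - 2138255) = -4572226/(559/2 - 2138255) = -4572226/(-4275951/2) = -4572226*(-2/4275951) = 9144452/4275951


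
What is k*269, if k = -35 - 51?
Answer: -23134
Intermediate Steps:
k = -86
k*269 = -86*269 = -23134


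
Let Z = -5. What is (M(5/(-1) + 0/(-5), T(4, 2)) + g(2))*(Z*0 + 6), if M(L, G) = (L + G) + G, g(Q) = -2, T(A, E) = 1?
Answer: -30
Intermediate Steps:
M(L, G) = L + 2*G (M(L, G) = (G + L) + G = L + 2*G)
(M(5/(-1) + 0/(-5), T(4, 2)) + g(2))*(Z*0 + 6) = (((5/(-1) + 0/(-5)) + 2*1) - 2)*(-5*0 + 6) = (((5*(-1) + 0*(-⅕)) + 2) - 2)*(0 + 6) = (((-5 + 0) + 2) - 2)*6 = ((-5 + 2) - 2)*6 = (-3 - 2)*6 = -5*6 = -30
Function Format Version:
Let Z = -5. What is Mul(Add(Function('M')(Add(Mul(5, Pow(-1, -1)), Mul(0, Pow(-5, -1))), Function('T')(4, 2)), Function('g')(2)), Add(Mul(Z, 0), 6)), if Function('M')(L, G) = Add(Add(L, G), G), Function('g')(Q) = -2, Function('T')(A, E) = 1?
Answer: -30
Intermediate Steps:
Function('M')(L, G) = Add(L, Mul(2, G)) (Function('M')(L, G) = Add(Add(G, L), G) = Add(L, Mul(2, G)))
Mul(Add(Function('M')(Add(Mul(5, Pow(-1, -1)), Mul(0, Pow(-5, -1))), Function('T')(4, 2)), Function('g')(2)), Add(Mul(Z, 0), 6)) = Mul(Add(Add(Add(Mul(5, Pow(-1, -1)), Mul(0, Pow(-5, -1))), Mul(2, 1)), -2), Add(Mul(-5, 0), 6)) = Mul(Add(Add(Add(Mul(5, -1), Mul(0, Rational(-1, 5))), 2), -2), Add(0, 6)) = Mul(Add(Add(Add(-5, 0), 2), -2), 6) = Mul(Add(Add(-5, 2), -2), 6) = Mul(Add(-3, -2), 6) = Mul(-5, 6) = -30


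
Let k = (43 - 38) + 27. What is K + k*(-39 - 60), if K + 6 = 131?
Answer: -3043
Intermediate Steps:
k = 32 (k = 5 + 27 = 32)
K = 125 (K = -6 + 131 = 125)
K + k*(-39 - 60) = 125 + 32*(-39 - 60) = 125 + 32*(-99) = 125 - 3168 = -3043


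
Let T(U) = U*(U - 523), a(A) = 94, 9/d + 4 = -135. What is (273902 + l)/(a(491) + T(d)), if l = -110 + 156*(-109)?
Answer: 1240350237/617632 ≈ 2008.2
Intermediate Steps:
d = -9/139 (d = 9/(-4 - 135) = 9/(-139) = 9*(-1/139) = -9/139 ≈ -0.064748)
l = -17114 (l = -110 - 17004 = -17114)
T(U) = U*(-523 + U)
(273902 + l)/(a(491) + T(d)) = (273902 - 17114)/(94 - 9*(-523 - 9/139)/139) = 256788/(94 - 9/139*(-72706/139)) = 256788/(94 + 654354/19321) = 256788/(2470528/19321) = 256788*(19321/2470528) = 1240350237/617632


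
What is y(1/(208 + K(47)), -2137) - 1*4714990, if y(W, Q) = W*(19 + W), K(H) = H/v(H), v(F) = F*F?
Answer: -450704607604640/95589729 ≈ -4.7150e+6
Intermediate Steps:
v(F) = F**2
K(H) = 1/H (K(H) = H/(H**2) = H/H**2 = 1/H)
y(1/(208 + K(47)), -2137) - 1*4714990 = (19 + 1/(208 + 1/47))/(208 + 1/47) - 1*4714990 = (19 + 1/(208 + 1/47))/(208 + 1/47) - 4714990 = (19 + 1/(9777/47))/(9777/47) - 4714990 = 47*(19 + 47/9777)/9777 - 4714990 = (47/9777)*(185810/9777) - 4714990 = 8733070/95589729 - 4714990 = -450704607604640/95589729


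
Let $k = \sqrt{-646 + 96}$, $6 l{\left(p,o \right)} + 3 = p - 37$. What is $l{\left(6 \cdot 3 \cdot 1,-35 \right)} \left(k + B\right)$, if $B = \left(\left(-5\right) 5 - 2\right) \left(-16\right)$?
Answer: $-1584 - \frac{55 i \sqrt{22}}{3} \approx -1584.0 - 85.991 i$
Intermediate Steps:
$l{\left(p,o \right)} = - \frac{20}{3} + \frac{p}{6}$ ($l{\left(p,o \right)} = - \frac{1}{2} + \frac{p - 37}{6} = - \frac{1}{2} + \frac{-37 + p}{6} = - \frac{1}{2} + \left(- \frac{37}{6} + \frac{p}{6}\right) = - \frac{20}{3} + \frac{p}{6}$)
$k = 5 i \sqrt{22}$ ($k = \sqrt{-550} = 5 i \sqrt{22} \approx 23.452 i$)
$B = 432$ ($B = \left(-25 - 2\right) \left(-16\right) = \left(-27\right) \left(-16\right) = 432$)
$l{\left(6 \cdot 3 \cdot 1,-35 \right)} \left(k + B\right) = \left(- \frac{20}{3} + \frac{6 \cdot 3 \cdot 1}{6}\right) \left(5 i \sqrt{22} + 432\right) = \left(- \frac{20}{3} + \frac{18 \cdot 1}{6}\right) \left(432 + 5 i \sqrt{22}\right) = \left(- \frac{20}{3} + \frac{1}{6} \cdot 18\right) \left(432 + 5 i \sqrt{22}\right) = \left(- \frac{20}{3} + 3\right) \left(432 + 5 i \sqrt{22}\right) = - \frac{11 \left(432 + 5 i \sqrt{22}\right)}{3} = -1584 - \frac{55 i \sqrt{22}}{3}$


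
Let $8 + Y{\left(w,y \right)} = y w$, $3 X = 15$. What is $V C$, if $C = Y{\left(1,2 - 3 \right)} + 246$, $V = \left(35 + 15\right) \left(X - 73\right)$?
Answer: $-805800$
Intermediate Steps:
$X = 5$ ($X = \frac{1}{3} \cdot 15 = 5$)
$Y{\left(w,y \right)} = -8 + w y$ ($Y{\left(w,y \right)} = -8 + y w = -8 + w y$)
$V = -3400$ ($V = \left(35 + 15\right) \left(5 - 73\right) = 50 \left(-68\right) = -3400$)
$C = 237$ ($C = \left(-8 + 1 \left(2 - 3\right)\right) + 246 = \left(-8 + 1 \left(-1\right)\right) + 246 = \left(-8 - 1\right) + 246 = -9 + 246 = 237$)
$V C = \left(-3400\right) 237 = -805800$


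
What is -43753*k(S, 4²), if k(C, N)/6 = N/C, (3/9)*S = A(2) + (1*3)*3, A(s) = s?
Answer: -1400096/11 ≈ -1.2728e+5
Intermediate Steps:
S = 33 (S = 3*(2 + (1*3)*3) = 3*(2 + 3*3) = 3*(2 + 9) = 3*11 = 33)
k(C, N) = 6*N/C (k(C, N) = 6*(N/C) = 6*N/C)
-43753*k(S, 4²) = -262518*4²/33 = -262518*16/33 = -43753*32/11 = -1400096/11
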